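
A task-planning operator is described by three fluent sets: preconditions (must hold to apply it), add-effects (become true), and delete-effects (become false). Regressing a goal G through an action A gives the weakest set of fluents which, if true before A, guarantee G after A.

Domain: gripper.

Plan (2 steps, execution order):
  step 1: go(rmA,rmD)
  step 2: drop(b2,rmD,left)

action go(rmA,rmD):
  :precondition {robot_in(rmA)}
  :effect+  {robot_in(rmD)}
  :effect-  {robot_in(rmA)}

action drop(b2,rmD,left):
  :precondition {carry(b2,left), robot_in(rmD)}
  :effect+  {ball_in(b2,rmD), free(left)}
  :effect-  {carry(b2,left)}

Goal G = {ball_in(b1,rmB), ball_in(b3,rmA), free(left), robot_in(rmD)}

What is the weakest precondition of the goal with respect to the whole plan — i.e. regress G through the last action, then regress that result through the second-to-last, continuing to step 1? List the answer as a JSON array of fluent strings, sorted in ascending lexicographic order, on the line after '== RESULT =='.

Work backward from the goal:
  through step 2 (drop(b2,rmD,left)): drop {free(left)}, keep {ball_in(b1,rmB), ball_in(b3,rmA), robot_in(rmD)}, require {carry(b2,left), robot_in(rmD)}
    → {ball_in(b1,rmB), ball_in(b3,rmA), carry(b2,left), robot_in(rmD)}
  through step 1 (go(rmA,rmD)): drop {robot_in(rmD)}, keep {ball_in(b1,rmB), ball_in(b3,rmA), carry(b2,left)}, require {robot_in(rmA)}
    → {ball_in(b1,rmB), ball_in(b3,rmA), carry(b2,left), robot_in(rmA)}

== RESULT ==
["ball_in(b1,rmB)", "ball_in(b3,rmA)", "carry(b2,left)", "robot_in(rmA)"]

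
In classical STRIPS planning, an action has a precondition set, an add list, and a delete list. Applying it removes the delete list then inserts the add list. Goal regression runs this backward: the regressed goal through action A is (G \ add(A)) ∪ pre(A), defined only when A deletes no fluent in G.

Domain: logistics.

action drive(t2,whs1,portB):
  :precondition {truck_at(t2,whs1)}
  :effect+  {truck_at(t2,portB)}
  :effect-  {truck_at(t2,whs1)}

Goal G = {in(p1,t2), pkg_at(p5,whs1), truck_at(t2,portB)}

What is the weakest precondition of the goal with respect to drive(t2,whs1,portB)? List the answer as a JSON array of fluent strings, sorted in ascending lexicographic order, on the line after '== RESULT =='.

Compute (G \ add) ∪ pre:
  G ∩ del = {}  (empty — regression defined)
  G \ add = {in(p1,t2), pkg_at(p5,whs1), truck_at(t2,portB)} \ {truck_at(t2,portB)} = {in(p1,t2), pkg_at(p5,whs1)}
  ∪ pre   = {in(p1,t2), pkg_at(p5,whs1)} ∪ {truck_at(t2,whs1)}
          = {in(p1,t2), pkg_at(p5,whs1), truck_at(t2,whs1)}

== RESULT ==
["in(p1,t2)", "pkg_at(p5,whs1)", "truck_at(t2,whs1)"]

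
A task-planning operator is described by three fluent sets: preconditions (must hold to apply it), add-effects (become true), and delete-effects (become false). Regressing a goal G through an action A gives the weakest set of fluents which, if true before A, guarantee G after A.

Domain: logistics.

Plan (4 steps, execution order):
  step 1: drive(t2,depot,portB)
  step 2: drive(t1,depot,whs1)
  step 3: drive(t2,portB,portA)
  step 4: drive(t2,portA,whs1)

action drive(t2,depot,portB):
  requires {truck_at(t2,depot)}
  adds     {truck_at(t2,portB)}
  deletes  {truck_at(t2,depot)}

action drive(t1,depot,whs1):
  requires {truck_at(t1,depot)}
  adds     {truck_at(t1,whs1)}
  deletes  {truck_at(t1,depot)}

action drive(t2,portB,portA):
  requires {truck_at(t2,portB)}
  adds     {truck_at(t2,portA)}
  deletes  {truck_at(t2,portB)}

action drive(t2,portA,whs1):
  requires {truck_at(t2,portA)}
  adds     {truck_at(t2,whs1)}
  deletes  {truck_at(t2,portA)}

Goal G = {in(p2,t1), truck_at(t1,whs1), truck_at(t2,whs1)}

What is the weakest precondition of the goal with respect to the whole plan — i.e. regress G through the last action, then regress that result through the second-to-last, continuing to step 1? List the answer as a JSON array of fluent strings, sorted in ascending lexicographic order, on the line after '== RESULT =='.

Work backward from the goal:
  through step 4 (drive(t2,portA,whs1)): drop {truck_at(t2,whs1)}, keep {in(p2,t1), truck_at(t1,whs1)}, require {truck_at(t2,portA)}
    → {in(p2,t1), truck_at(t1,whs1), truck_at(t2,portA)}
  through step 3 (drive(t2,portB,portA)): drop {truck_at(t2,portA)}, keep {in(p2,t1), truck_at(t1,whs1)}, require {truck_at(t2,portB)}
    → {in(p2,t1), truck_at(t1,whs1), truck_at(t2,portB)}
  through step 2 (drive(t1,depot,whs1)): drop {truck_at(t1,whs1)}, keep {in(p2,t1), truck_at(t2,portB)}, require {truck_at(t1,depot)}
    → {in(p2,t1), truck_at(t1,depot), truck_at(t2,portB)}
  through step 1 (drive(t2,depot,portB)): drop {truck_at(t2,portB)}, keep {in(p2,t1), truck_at(t1,depot)}, require {truck_at(t2,depot)}
    → {in(p2,t1), truck_at(t1,depot), truck_at(t2,depot)}

== RESULT ==
["in(p2,t1)", "truck_at(t1,depot)", "truck_at(t2,depot)"]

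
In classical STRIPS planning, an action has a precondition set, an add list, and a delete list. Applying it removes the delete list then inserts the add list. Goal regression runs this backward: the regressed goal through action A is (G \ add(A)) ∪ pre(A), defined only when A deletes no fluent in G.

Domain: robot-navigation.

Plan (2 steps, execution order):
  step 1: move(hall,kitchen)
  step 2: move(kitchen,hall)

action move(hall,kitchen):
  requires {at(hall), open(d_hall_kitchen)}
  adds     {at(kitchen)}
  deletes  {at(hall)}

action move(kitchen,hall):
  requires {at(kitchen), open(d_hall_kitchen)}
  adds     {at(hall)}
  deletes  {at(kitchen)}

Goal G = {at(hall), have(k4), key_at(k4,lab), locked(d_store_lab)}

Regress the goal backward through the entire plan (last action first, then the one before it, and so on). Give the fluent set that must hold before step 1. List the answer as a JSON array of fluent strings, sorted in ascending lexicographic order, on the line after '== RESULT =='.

Regress step by step:
  through step 2 (move(kitchen,hall)): drop {at(hall)}, keep {have(k4), key_at(k4,lab), locked(d_store_lab)}, require {at(kitchen), open(d_hall_kitchen)}
    → {at(kitchen), have(k4), key_at(k4,lab), locked(d_store_lab), open(d_hall_kitchen)}
  through step 1 (move(hall,kitchen)): drop {at(kitchen)}, keep {have(k4), key_at(k4,lab), locked(d_store_lab), open(d_hall_kitchen)}, require {at(hall), open(d_hall_kitchen)}
    → {at(hall), have(k4), key_at(k4,lab), locked(d_store_lab), open(d_hall_kitchen)}

== RESULT ==
["at(hall)", "have(k4)", "key_at(k4,lab)", "locked(d_store_lab)", "open(d_hall_kitchen)"]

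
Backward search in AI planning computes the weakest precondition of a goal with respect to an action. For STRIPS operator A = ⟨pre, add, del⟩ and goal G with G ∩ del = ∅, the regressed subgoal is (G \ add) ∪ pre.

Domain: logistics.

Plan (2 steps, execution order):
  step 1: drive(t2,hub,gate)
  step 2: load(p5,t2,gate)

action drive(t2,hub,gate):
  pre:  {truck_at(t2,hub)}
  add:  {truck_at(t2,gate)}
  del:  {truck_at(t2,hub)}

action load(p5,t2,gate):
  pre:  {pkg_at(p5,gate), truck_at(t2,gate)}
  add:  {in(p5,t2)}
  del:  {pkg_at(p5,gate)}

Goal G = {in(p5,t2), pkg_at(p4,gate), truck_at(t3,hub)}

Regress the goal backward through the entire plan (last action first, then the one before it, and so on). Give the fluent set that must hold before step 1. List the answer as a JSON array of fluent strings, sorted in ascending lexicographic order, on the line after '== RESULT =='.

Work backward from the goal:
  through step 2 (load(p5,t2,gate)): drop {in(p5,t2)}, keep {pkg_at(p4,gate), truck_at(t3,hub)}, require {pkg_at(p5,gate), truck_at(t2,gate)}
    → {pkg_at(p4,gate), pkg_at(p5,gate), truck_at(t2,gate), truck_at(t3,hub)}
  through step 1 (drive(t2,hub,gate)): drop {truck_at(t2,gate)}, keep {pkg_at(p4,gate), pkg_at(p5,gate), truck_at(t3,hub)}, require {truck_at(t2,hub)}
    → {pkg_at(p4,gate), pkg_at(p5,gate), truck_at(t2,hub), truck_at(t3,hub)}

== RESULT ==
["pkg_at(p4,gate)", "pkg_at(p5,gate)", "truck_at(t2,hub)", "truck_at(t3,hub)"]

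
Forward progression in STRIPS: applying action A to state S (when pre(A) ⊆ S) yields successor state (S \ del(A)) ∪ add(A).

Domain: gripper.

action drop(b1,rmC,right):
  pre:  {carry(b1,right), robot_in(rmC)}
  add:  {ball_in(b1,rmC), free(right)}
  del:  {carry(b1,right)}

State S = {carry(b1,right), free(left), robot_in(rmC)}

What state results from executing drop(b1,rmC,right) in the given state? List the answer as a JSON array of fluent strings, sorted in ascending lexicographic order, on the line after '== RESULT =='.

Compute (S \ del) ∪ add:
  pre ⊆ S: {carry(b1,right), robot_in(rmC)} ⊆ S  — applicable
  S \ del = {free(left), robot_in(rmC)}
  ∪ add   = {ball_in(b1,rmC), free(left), free(right), robot_in(rmC)}

== RESULT ==
["ball_in(b1,rmC)", "free(left)", "free(right)", "robot_in(rmC)"]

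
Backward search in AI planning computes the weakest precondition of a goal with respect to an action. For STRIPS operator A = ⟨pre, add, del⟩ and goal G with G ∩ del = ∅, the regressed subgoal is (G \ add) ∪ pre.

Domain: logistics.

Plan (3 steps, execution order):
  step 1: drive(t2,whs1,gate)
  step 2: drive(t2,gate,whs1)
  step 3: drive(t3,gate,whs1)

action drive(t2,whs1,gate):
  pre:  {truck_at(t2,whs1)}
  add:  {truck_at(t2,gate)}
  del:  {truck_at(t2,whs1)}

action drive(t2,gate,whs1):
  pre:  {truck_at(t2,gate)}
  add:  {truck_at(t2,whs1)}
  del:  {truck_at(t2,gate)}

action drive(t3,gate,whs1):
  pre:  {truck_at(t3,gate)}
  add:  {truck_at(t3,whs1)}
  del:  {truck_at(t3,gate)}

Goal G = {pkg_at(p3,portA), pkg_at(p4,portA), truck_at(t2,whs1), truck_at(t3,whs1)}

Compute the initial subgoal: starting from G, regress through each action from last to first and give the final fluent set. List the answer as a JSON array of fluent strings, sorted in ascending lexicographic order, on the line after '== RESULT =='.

Work backward from the goal:
  through step 3 (drive(t3,gate,whs1)): drop {truck_at(t3,whs1)}, keep {pkg_at(p3,portA), pkg_at(p4,portA), truck_at(t2,whs1)}, require {truck_at(t3,gate)}
    → {pkg_at(p3,portA), pkg_at(p4,portA), truck_at(t2,whs1), truck_at(t3,gate)}
  through step 2 (drive(t2,gate,whs1)): drop {truck_at(t2,whs1)}, keep {pkg_at(p3,portA), pkg_at(p4,portA), truck_at(t3,gate)}, require {truck_at(t2,gate)}
    → {pkg_at(p3,portA), pkg_at(p4,portA), truck_at(t2,gate), truck_at(t3,gate)}
  through step 1 (drive(t2,whs1,gate)): drop {truck_at(t2,gate)}, keep {pkg_at(p3,portA), pkg_at(p4,portA), truck_at(t3,gate)}, require {truck_at(t2,whs1)}
    → {pkg_at(p3,portA), pkg_at(p4,portA), truck_at(t2,whs1), truck_at(t3,gate)}

== RESULT ==
["pkg_at(p3,portA)", "pkg_at(p4,portA)", "truck_at(t2,whs1)", "truck_at(t3,gate)"]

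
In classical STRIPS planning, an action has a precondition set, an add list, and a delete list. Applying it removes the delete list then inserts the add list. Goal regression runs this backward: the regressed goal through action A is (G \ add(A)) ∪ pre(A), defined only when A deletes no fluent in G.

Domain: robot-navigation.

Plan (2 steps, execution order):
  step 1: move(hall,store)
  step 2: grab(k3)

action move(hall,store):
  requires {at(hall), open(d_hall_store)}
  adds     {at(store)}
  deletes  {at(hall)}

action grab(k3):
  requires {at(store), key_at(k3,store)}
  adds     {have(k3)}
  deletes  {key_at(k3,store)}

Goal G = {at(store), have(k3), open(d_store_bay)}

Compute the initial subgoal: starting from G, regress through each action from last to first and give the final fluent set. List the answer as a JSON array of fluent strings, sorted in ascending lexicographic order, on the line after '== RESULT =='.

Regress step by step:
  through step 2 (grab(k3)): drop {have(k3)}, keep {at(store), open(d_store_bay)}, require {at(store), key_at(k3,store)}
    → {at(store), key_at(k3,store), open(d_store_bay)}
  through step 1 (move(hall,store)): drop {at(store)}, keep {key_at(k3,store), open(d_store_bay)}, require {at(hall), open(d_hall_store)}
    → {at(hall), key_at(k3,store), open(d_hall_store), open(d_store_bay)}

== RESULT ==
["at(hall)", "key_at(k3,store)", "open(d_hall_store)", "open(d_store_bay)"]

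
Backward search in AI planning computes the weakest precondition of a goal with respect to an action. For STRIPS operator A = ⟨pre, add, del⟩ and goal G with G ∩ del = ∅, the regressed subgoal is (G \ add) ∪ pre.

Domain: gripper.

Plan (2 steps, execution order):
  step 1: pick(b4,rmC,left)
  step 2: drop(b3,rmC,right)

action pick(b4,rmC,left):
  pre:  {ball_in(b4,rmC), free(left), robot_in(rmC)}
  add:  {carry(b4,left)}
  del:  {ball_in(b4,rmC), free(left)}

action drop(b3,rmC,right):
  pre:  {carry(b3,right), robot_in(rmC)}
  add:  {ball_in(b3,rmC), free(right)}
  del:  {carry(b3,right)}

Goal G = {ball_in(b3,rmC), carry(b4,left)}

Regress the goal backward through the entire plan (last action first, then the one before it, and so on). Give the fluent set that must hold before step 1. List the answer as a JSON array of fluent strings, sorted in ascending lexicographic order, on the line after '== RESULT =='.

Regress step by step:
  through step 2 (drop(b3,rmC,right)): drop {ball_in(b3,rmC)}, keep {carry(b4,left)}, require {carry(b3,right), robot_in(rmC)}
    → {carry(b3,right), carry(b4,left), robot_in(rmC)}
  through step 1 (pick(b4,rmC,left)): drop {carry(b4,left)}, keep {carry(b3,right), robot_in(rmC)}, require {ball_in(b4,rmC), free(left), robot_in(rmC)}
    → {ball_in(b4,rmC), carry(b3,right), free(left), robot_in(rmC)}

== RESULT ==
["ball_in(b4,rmC)", "carry(b3,right)", "free(left)", "robot_in(rmC)"]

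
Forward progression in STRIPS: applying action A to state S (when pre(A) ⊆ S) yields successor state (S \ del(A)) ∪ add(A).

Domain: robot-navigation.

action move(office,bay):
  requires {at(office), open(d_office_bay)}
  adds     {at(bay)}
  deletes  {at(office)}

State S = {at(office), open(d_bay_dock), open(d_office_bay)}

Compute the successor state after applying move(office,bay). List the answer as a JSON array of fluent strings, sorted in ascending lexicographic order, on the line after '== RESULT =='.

Compute (S \ del) ∪ add:
  pre ⊆ S: {at(office), open(d_office_bay)} ⊆ S  — applicable
  S \ del = {open(d_bay_dock), open(d_office_bay)}
  ∪ add   = {at(bay), open(d_bay_dock), open(d_office_bay)}

== RESULT ==
["at(bay)", "open(d_bay_dock)", "open(d_office_bay)"]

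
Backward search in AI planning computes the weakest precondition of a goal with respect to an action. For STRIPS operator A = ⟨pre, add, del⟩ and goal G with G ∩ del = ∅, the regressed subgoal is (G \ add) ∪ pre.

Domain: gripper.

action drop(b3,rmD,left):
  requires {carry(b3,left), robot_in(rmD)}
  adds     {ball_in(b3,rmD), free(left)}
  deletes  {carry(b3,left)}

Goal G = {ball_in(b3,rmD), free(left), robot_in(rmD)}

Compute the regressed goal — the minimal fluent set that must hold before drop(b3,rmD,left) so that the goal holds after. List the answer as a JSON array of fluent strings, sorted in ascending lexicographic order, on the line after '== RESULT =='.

Compute (G \ add) ∪ pre:
  G ∩ del = {}  (empty — regression defined)
  G \ add = {ball_in(b3,rmD), free(left), robot_in(rmD)} \ {ball_in(b3,rmD), free(left)} = {robot_in(rmD)}
  ∪ pre   = {robot_in(rmD)} ∪ {carry(b3,left), robot_in(rmD)}
          = {carry(b3,left), robot_in(rmD)}

== RESULT ==
["carry(b3,left)", "robot_in(rmD)"]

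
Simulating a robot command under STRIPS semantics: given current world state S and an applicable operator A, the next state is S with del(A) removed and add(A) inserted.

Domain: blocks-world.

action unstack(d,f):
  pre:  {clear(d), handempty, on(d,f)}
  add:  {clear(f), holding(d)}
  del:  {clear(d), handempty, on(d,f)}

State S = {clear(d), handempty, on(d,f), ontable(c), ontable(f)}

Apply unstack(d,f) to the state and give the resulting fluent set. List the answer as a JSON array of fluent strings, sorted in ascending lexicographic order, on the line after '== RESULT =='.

Compute (S \ del) ∪ add:
  pre ⊆ S: {clear(d), handempty, on(d,f)} ⊆ S  — applicable
  S \ del = {ontable(c), ontable(f)}
  ∪ add   = {clear(f), holding(d), ontable(c), ontable(f)}

== RESULT ==
["clear(f)", "holding(d)", "ontable(c)", "ontable(f)"]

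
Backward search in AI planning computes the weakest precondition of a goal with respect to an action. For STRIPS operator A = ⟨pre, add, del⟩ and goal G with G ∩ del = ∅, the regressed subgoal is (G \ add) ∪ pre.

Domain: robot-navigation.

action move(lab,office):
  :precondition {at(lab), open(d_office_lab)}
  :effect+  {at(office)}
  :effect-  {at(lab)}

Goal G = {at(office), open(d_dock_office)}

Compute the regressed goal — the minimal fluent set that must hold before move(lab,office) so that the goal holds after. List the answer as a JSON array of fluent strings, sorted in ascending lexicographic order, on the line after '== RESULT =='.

Regress:
  G ∩ del = {}  (empty — regression defined)
  G \ add = {at(office), open(d_dock_office)} \ {at(office)} = {open(d_dock_office)}
  ∪ pre   = {open(d_dock_office)} ∪ {at(lab), open(d_office_lab)}
          = {at(lab), open(d_dock_office), open(d_office_lab)}

== RESULT ==
["at(lab)", "open(d_dock_office)", "open(d_office_lab)"]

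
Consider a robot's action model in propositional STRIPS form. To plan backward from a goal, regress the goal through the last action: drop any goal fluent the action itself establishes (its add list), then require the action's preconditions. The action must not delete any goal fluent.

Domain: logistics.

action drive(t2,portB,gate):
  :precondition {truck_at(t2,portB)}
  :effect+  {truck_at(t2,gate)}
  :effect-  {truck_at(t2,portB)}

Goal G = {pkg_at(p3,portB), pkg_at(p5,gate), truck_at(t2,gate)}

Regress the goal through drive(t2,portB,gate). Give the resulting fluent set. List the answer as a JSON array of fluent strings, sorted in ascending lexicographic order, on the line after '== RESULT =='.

Compute (G \ add) ∪ pre:
  G ∩ del = {}  (empty — regression defined)
  G \ add = {pkg_at(p3,portB), pkg_at(p5,gate), truck_at(t2,gate)} \ {truck_at(t2,gate)} = {pkg_at(p3,portB), pkg_at(p5,gate)}
  ∪ pre   = {pkg_at(p3,portB), pkg_at(p5,gate)} ∪ {truck_at(t2,portB)}
          = {pkg_at(p3,portB), pkg_at(p5,gate), truck_at(t2,portB)}

== RESULT ==
["pkg_at(p3,portB)", "pkg_at(p5,gate)", "truck_at(t2,portB)"]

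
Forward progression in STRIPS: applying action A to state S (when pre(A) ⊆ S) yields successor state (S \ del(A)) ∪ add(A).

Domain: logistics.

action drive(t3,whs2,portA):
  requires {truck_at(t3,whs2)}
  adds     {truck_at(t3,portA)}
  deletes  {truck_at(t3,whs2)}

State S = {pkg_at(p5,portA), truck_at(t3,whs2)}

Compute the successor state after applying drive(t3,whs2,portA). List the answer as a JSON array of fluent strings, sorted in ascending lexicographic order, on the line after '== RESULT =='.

Progress:
  pre ⊆ S: {truck_at(t3,whs2)} ⊆ S  — applicable
  S \ del = {pkg_at(p5,portA)}
  ∪ add   = {pkg_at(p5,portA), truck_at(t3,portA)}

== RESULT ==
["pkg_at(p5,portA)", "truck_at(t3,portA)"]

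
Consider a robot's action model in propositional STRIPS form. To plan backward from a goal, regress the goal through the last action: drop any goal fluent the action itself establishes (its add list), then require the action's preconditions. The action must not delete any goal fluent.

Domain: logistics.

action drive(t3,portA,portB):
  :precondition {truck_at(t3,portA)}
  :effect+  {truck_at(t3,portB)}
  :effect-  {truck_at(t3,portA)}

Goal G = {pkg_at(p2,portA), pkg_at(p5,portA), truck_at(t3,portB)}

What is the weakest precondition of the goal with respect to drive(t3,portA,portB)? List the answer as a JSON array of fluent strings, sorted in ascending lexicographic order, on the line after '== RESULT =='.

Regress:
  G ∩ del = {}  (empty — regression defined)
  G \ add = {pkg_at(p2,portA), pkg_at(p5,portA), truck_at(t3,portB)} \ {truck_at(t3,portB)} = {pkg_at(p2,portA), pkg_at(p5,portA)}
  ∪ pre   = {pkg_at(p2,portA), pkg_at(p5,portA)} ∪ {truck_at(t3,portA)}
          = {pkg_at(p2,portA), pkg_at(p5,portA), truck_at(t3,portA)}

== RESULT ==
["pkg_at(p2,portA)", "pkg_at(p5,portA)", "truck_at(t3,portA)"]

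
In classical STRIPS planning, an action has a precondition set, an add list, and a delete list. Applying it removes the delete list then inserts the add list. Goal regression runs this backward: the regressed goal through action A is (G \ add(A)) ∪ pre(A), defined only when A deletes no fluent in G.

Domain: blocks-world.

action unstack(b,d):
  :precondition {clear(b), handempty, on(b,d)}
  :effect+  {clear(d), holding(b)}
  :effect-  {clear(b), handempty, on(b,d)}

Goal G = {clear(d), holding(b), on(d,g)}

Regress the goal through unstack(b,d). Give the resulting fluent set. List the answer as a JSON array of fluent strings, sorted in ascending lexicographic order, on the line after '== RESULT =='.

Regress:
  G ∩ del = {}  (empty — regression defined)
  G \ add = {clear(d), holding(b), on(d,g)} \ {clear(d), holding(b)} = {on(d,g)}
  ∪ pre   = {on(d,g)} ∪ {clear(b), handempty, on(b,d)}
          = {clear(b), handempty, on(b,d), on(d,g)}

== RESULT ==
["clear(b)", "handempty", "on(b,d)", "on(d,g)"]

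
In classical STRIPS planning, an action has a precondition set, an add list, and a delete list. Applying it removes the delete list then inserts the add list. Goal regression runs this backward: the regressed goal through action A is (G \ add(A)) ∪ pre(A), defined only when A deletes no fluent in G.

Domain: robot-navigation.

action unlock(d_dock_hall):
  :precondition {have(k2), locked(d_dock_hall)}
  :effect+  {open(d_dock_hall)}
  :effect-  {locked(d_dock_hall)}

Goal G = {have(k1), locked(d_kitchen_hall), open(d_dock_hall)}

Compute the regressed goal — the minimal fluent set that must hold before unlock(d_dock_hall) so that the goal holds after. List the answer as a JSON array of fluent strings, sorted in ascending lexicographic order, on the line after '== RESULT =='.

Compute (G \ add) ∪ pre:
  G ∩ del = {}  (empty — regression defined)
  G \ add = {have(k1), locked(d_kitchen_hall), open(d_dock_hall)} \ {open(d_dock_hall)} = {have(k1), locked(d_kitchen_hall)}
  ∪ pre   = {have(k1), locked(d_kitchen_hall)} ∪ {have(k2), locked(d_dock_hall)}
          = {have(k1), have(k2), locked(d_dock_hall), locked(d_kitchen_hall)}

== RESULT ==
["have(k1)", "have(k2)", "locked(d_dock_hall)", "locked(d_kitchen_hall)"]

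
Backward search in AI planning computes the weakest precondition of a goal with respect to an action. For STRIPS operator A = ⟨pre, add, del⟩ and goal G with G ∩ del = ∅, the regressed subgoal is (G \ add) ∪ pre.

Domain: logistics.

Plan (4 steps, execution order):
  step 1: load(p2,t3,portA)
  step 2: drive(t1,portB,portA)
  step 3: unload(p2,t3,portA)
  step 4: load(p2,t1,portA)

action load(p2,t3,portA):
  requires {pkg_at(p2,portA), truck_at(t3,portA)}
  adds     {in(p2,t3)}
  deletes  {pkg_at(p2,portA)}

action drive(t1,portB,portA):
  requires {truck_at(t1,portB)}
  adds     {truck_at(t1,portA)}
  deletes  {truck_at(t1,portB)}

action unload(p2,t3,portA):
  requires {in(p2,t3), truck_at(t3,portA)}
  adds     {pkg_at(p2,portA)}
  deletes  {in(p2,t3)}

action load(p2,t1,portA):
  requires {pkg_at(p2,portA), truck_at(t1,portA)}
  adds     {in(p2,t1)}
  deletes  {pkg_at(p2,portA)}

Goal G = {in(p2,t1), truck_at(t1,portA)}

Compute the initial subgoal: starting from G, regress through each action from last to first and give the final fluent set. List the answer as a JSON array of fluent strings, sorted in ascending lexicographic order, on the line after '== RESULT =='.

Work backward from the goal:
  through step 4 (load(p2,t1,portA)): drop {in(p2,t1)}, keep {truck_at(t1,portA)}, require {pkg_at(p2,portA), truck_at(t1,portA)}
    → {pkg_at(p2,portA), truck_at(t1,portA)}
  through step 3 (unload(p2,t3,portA)): drop {pkg_at(p2,portA)}, keep {truck_at(t1,portA)}, require {in(p2,t3), truck_at(t3,portA)}
    → {in(p2,t3), truck_at(t1,portA), truck_at(t3,portA)}
  through step 2 (drive(t1,portB,portA)): drop {truck_at(t1,portA)}, keep {in(p2,t3), truck_at(t3,portA)}, require {truck_at(t1,portB)}
    → {in(p2,t3), truck_at(t1,portB), truck_at(t3,portA)}
  through step 1 (load(p2,t3,portA)): drop {in(p2,t3)}, keep {truck_at(t1,portB), truck_at(t3,portA)}, require {pkg_at(p2,portA), truck_at(t3,portA)}
    → {pkg_at(p2,portA), truck_at(t1,portB), truck_at(t3,portA)}

== RESULT ==
["pkg_at(p2,portA)", "truck_at(t1,portB)", "truck_at(t3,portA)"]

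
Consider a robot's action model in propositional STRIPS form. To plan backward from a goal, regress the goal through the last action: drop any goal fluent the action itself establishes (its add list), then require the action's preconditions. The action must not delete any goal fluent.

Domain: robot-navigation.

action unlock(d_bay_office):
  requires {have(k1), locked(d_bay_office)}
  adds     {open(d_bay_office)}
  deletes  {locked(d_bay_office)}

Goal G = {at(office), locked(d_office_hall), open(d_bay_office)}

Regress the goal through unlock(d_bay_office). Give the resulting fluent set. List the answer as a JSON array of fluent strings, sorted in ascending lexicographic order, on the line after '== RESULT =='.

Compute (G \ add) ∪ pre:
  G ∩ del = {}  (empty — regression defined)
  G \ add = {at(office), locked(d_office_hall), open(d_bay_office)} \ {open(d_bay_office)} = {at(office), locked(d_office_hall)}
  ∪ pre   = {at(office), locked(d_office_hall)} ∪ {have(k1), locked(d_bay_office)}
          = {at(office), have(k1), locked(d_bay_office), locked(d_office_hall)}

== RESULT ==
["at(office)", "have(k1)", "locked(d_bay_office)", "locked(d_office_hall)"]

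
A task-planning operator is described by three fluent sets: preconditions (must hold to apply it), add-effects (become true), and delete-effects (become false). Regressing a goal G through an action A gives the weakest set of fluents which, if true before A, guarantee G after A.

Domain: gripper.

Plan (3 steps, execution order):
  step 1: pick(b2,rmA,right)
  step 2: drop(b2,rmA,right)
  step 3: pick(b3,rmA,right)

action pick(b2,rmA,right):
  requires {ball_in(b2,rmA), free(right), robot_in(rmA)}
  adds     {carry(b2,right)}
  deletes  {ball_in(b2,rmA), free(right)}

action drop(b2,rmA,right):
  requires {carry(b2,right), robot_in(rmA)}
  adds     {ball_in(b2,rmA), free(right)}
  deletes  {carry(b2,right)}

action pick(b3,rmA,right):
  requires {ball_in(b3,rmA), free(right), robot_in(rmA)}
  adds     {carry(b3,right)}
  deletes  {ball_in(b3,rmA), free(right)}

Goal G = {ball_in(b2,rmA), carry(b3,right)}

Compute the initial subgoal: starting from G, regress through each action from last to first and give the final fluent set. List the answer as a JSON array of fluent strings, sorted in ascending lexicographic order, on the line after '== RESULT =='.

Regress step by step:
  through step 3 (pick(b3,rmA,right)): drop {carry(b3,right)}, keep {ball_in(b2,rmA)}, require {ball_in(b3,rmA), free(right), robot_in(rmA)}
    → {ball_in(b2,rmA), ball_in(b3,rmA), free(right), robot_in(rmA)}
  through step 2 (drop(b2,rmA,right)): drop {ball_in(b2,rmA), free(right)}, keep {ball_in(b3,rmA), robot_in(rmA)}, require {carry(b2,right), robot_in(rmA)}
    → {ball_in(b3,rmA), carry(b2,right), robot_in(rmA)}
  through step 1 (pick(b2,rmA,right)): drop {carry(b2,right)}, keep {ball_in(b3,rmA), robot_in(rmA)}, require {ball_in(b2,rmA), free(right), robot_in(rmA)}
    → {ball_in(b2,rmA), ball_in(b3,rmA), free(right), robot_in(rmA)}

== RESULT ==
["ball_in(b2,rmA)", "ball_in(b3,rmA)", "free(right)", "robot_in(rmA)"]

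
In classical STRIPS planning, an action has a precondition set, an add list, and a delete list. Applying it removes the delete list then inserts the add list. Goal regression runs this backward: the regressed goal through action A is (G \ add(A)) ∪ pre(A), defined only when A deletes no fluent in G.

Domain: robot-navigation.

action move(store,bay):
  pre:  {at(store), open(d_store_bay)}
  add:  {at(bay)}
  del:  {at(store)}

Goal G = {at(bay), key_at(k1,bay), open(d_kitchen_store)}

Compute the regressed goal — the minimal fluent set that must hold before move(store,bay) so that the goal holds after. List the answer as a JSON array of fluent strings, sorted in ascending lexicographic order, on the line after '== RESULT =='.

Regress:
  G ∩ del = {}  (empty — regression defined)
  G \ add = {at(bay), key_at(k1,bay), open(d_kitchen_store)} \ {at(bay)} = {key_at(k1,bay), open(d_kitchen_store)}
  ∪ pre   = {key_at(k1,bay), open(d_kitchen_store)} ∪ {at(store), open(d_store_bay)}
          = {at(store), key_at(k1,bay), open(d_kitchen_store), open(d_store_bay)}

== RESULT ==
["at(store)", "key_at(k1,bay)", "open(d_kitchen_store)", "open(d_store_bay)"]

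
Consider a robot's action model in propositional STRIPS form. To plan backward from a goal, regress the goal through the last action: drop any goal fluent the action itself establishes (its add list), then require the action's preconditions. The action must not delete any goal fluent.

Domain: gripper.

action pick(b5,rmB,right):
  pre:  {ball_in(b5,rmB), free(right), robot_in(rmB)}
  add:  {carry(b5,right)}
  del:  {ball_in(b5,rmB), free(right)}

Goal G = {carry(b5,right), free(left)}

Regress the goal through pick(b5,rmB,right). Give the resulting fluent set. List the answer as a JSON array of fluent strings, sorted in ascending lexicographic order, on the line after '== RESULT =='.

Compute (G \ add) ∪ pre:
  G ∩ del = {}  (empty — regression defined)
  G \ add = {carry(b5,right), free(left)} \ {carry(b5,right)} = {free(left)}
  ∪ pre   = {free(left)} ∪ {ball_in(b5,rmB), free(right), robot_in(rmB)}
          = {ball_in(b5,rmB), free(left), free(right), robot_in(rmB)}

== RESULT ==
["ball_in(b5,rmB)", "free(left)", "free(right)", "robot_in(rmB)"]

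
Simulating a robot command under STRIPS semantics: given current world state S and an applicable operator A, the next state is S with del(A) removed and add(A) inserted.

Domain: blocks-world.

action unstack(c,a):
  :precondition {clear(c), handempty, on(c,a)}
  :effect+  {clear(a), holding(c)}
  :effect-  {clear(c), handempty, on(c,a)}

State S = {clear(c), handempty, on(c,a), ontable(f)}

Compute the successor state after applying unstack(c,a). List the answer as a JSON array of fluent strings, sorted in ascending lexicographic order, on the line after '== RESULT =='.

Compute (S \ del) ∪ add:
  pre ⊆ S: {clear(c), handempty, on(c,a)} ⊆ S  — applicable
  S \ del = {ontable(f)}
  ∪ add   = {clear(a), holding(c), ontable(f)}

== RESULT ==
["clear(a)", "holding(c)", "ontable(f)"]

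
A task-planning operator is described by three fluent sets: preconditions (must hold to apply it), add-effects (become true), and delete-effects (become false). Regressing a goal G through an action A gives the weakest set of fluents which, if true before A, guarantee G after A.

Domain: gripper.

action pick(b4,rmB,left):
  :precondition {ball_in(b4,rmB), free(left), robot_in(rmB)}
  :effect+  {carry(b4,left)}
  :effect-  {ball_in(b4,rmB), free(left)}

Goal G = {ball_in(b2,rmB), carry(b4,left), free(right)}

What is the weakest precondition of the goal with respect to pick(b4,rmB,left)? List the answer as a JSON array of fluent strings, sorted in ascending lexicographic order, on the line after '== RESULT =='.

Regress:
  G ∩ del = {}  (empty — regression defined)
  G \ add = {ball_in(b2,rmB), carry(b4,left), free(right)} \ {carry(b4,left)} = {ball_in(b2,rmB), free(right)}
  ∪ pre   = {ball_in(b2,rmB), free(right)} ∪ {ball_in(b4,rmB), free(left), robot_in(rmB)}
          = {ball_in(b2,rmB), ball_in(b4,rmB), free(left), free(right), robot_in(rmB)}

== RESULT ==
["ball_in(b2,rmB)", "ball_in(b4,rmB)", "free(left)", "free(right)", "robot_in(rmB)"]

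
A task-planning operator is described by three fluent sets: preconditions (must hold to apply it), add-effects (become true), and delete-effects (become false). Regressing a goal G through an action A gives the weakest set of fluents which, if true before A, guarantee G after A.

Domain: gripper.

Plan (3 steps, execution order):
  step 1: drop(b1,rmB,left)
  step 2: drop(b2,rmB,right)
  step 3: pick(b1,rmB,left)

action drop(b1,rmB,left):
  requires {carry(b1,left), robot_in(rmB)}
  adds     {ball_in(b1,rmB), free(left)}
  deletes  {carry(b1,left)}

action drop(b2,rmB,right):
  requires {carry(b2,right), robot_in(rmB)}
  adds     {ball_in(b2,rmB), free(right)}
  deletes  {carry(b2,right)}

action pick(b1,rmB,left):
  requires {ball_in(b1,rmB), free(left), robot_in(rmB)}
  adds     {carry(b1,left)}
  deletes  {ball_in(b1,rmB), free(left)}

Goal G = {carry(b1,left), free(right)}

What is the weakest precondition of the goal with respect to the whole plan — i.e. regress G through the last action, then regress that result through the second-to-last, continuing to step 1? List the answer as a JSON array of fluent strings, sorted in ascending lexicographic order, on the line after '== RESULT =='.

Work backward from the goal:
  through step 3 (pick(b1,rmB,left)): drop {carry(b1,left)}, keep {free(right)}, require {ball_in(b1,rmB), free(left), robot_in(rmB)}
    → {ball_in(b1,rmB), free(left), free(right), robot_in(rmB)}
  through step 2 (drop(b2,rmB,right)): drop {free(right)}, keep {ball_in(b1,rmB), free(left), robot_in(rmB)}, require {carry(b2,right), robot_in(rmB)}
    → {ball_in(b1,rmB), carry(b2,right), free(left), robot_in(rmB)}
  through step 1 (drop(b1,rmB,left)): drop {ball_in(b1,rmB), free(left)}, keep {carry(b2,right), robot_in(rmB)}, require {carry(b1,left), robot_in(rmB)}
    → {carry(b1,left), carry(b2,right), robot_in(rmB)}

== RESULT ==
["carry(b1,left)", "carry(b2,right)", "robot_in(rmB)"]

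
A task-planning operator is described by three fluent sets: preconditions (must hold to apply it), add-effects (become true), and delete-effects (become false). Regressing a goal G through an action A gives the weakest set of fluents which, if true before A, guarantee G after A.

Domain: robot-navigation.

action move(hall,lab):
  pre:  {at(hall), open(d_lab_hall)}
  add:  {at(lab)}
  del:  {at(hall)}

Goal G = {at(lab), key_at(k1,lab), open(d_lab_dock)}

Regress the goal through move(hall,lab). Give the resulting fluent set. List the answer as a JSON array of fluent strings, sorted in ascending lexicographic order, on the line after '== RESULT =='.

Compute (G \ add) ∪ pre:
  G ∩ del = {}  (empty — regression defined)
  G \ add = {at(lab), key_at(k1,lab), open(d_lab_dock)} \ {at(lab)} = {key_at(k1,lab), open(d_lab_dock)}
  ∪ pre   = {key_at(k1,lab), open(d_lab_dock)} ∪ {at(hall), open(d_lab_hall)}
          = {at(hall), key_at(k1,lab), open(d_lab_dock), open(d_lab_hall)}

== RESULT ==
["at(hall)", "key_at(k1,lab)", "open(d_lab_dock)", "open(d_lab_hall)"]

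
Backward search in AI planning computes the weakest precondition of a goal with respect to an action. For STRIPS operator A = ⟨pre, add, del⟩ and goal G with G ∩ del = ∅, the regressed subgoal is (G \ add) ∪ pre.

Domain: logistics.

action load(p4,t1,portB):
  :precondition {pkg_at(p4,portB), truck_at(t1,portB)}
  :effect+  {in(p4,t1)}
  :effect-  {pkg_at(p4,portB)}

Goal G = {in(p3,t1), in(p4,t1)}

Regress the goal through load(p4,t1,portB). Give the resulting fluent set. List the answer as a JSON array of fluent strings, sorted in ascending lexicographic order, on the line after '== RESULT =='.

Compute (G \ add) ∪ pre:
  G ∩ del = {}  (empty — regression defined)
  G \ add = {in(p3,t1), in(p4,t1)} \ {in(p4,t1)} = {in(p3,t1)}
  ∪ pre   = {in(p3,t1)} ∪ {pkg_at(p4,portB), truck_at(t1,portB)}
          = {in(p3,t1), pkg_at(p4,portB), truck_at(t1,portB)}

== RESULT ==
["in(p3,t1)", "pkg_at(p4,portB)", "truck_at(t1,portB)"]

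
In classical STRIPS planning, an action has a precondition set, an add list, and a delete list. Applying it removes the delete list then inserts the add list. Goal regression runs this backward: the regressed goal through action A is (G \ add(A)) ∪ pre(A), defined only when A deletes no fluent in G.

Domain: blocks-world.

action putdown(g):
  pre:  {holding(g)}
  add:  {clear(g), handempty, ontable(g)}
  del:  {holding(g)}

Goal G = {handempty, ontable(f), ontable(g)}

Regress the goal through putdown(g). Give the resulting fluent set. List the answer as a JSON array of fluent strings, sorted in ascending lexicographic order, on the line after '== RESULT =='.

Compute (G \ add) ∪ pre:
  G ∩ del = {}  (empty — regression defined)
  G \ add = {handempty, ontable(f), ontable(g)} \ {clear(g), handempty, ontable(g)} = {ontable(f)}
  ∪ pre   = {ontable(f)} ∪ {holding(g)}
          = {holding(g), ontable(f)}

== RESULT ==
["holding(g)", "ontable(f)"]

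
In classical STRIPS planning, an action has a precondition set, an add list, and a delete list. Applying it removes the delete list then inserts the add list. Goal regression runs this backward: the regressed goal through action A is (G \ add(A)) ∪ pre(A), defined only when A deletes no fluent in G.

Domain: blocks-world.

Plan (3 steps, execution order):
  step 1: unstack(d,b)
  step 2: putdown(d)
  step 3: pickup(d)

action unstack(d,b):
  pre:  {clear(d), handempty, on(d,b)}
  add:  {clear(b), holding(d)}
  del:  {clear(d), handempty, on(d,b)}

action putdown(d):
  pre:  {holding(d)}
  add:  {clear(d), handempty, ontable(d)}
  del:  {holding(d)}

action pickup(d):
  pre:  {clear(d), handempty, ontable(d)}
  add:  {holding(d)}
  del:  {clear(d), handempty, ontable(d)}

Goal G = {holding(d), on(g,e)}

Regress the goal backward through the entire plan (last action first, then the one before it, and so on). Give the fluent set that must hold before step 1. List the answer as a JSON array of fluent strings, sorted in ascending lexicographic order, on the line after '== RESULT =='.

Regress step by step:
  through step 3 (pickup(d)): drop {holding(d)}, keep {on(g,e)}, require {clear(d), handempty, ontable(d)}
    → {clear(d), handempty, on(g,e), ontable(d)}
  through step 2 (putdown(d)): drop {clear(d), handempty, ontable(d)}, keep {on(g,e)}, require {holding(d)}
    → {holding(d), on(g,e)}
  through step 1 (unstack(d,b)): drop {holding(d)}, keep {on(g,e)}, require {clear(d), handempty, on(d,b)}
    → {clear(d), handempty, on(d,b), on(g,e)}

== RESULT ==
["clear(d)", "handempty", "on(d,b)", "on(g,e)"]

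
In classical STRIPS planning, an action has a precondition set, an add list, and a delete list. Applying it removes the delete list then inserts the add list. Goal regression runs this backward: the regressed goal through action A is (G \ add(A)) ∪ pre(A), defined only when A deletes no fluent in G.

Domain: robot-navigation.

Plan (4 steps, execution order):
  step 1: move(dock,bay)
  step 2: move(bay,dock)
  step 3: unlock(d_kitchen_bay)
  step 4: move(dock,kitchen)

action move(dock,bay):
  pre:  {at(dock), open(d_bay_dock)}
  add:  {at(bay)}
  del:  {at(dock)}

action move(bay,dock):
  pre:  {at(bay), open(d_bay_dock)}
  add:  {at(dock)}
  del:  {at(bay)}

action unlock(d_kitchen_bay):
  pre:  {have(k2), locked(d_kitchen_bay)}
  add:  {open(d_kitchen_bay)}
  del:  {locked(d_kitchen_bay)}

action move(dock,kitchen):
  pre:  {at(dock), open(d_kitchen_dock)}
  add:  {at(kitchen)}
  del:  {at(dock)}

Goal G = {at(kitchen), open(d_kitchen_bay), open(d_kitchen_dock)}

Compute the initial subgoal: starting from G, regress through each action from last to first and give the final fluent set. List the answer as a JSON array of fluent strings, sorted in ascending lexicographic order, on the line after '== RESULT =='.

Work backward from the goal:
  through step 4 (move(dock,kitchen)): drop {at(kitchen)}, keep {open(d_kitchen_bay), open(d_kitchen_dock)}, require {at(dock), open(d_kitchen_dock)}
    → {at(dock), open(d_kitchen_bay), open(d_kitchen_dock)}
  through step 3 (unlock(d_kitchen_bay)): drop {open(d_kitchen_bay)}, keep {at(dock), open(d_kitchen_dock)}, require {have(k2), locked(d_kitchen_bay)}
    → {at(dock), have(k2), locked(d_kitchen_bay), open(d_kitchen_dock)}
  through step 2 (move(bay,dock)): drop {at(dock)}, keep {have(k2), locked(d_kitchen_bay), open(d_kitchen_dock)}, require {at(bay), open(d_bay_dock)}
    → {at(bay), have(k2), locked(d_kitchen_bay), open(d_bay_dock), open(d_kitchen_dock)}
  through step 1 (move(dock,bay)): drop {at(bay)}, keep {have(k2), locked(d_kitchen_bay), open(d_bay_dock), open(d_kitchen_dock)}, require {at(dock), open(d_bay_dock)}
    → {at(dock), have(k2), locked(d_kitchen_bay), open(d_bay_dock), open(d_kitchen_dock)}

== RESULT ==
["at(dock)", "have(k2)", "locked(d_kitchen_bay)", "open(d_bay_dock)", "open(d_kitchen_dock)"]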